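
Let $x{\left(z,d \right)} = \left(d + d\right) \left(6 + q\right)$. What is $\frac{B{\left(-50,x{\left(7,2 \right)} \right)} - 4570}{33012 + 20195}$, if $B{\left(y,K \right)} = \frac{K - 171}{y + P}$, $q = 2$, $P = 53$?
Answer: $- \frac{1259}{14511} \approx -0.086762$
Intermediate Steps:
$x{\left(z,d \right)} = 16 d$ ($x{\left(z,d \right)} = \left(d + d\right) \left(6 + 2\right) = 2 d 8 = 16 d$)
$B{\left(y,K \right)} = \frac{-171 + K}{53 + y}$ ($B{\left(y,K \right)} = \frac{K - 171}{y + 53} = \frac{-171 + K}{53 + y}$)
$\frac{B{\left(-50,x{\left(7,2 \right)} \right)} - 4570}{33012 + 20195} = \frac{\frac{-171 + 16 \cdot 2}{53 - 50} - 4570}{33012 + 20195} = \frac{\frac{-171 + 32}{3} - 4570}{53207} = \left(\frac{1}{3} \left(-139\right) - 4570\right) \frac{1}{53207} = \left(- \frac{139}{3} - 4570\right) \frac{1}{53207} = \left(- \frac{13849}{3}\right) \frac{1}{53207} = - \frac{1259}{14511}$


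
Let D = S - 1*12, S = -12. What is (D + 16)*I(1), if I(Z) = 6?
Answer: -48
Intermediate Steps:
D = -24 (D = -12 - 1*12 = -12 - 12 = -24)
(D + 16)*I(1) = (-24 + 16)*6 = -8*6 = -48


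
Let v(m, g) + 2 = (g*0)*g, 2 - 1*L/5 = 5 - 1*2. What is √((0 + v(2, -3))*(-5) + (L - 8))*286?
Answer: 286*I*√3 ≈ 495.37*I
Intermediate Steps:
L = -5 (L = 10 - 5*(5 - 1*2) = 10 - 5*(5 - 2) = 10 - 5*3 = 10 - 15 = -5)
v(m, g) = -2 (v(m, g) = -2 + (g*0)*g = -2 + 0*g = -2 + 0 = -2)
√((0 + v(2, -3))*(-5) + (L - 8))*286 = √((0 - 2)*(-5) + (-5 - 8))*286 = √(-2*(-5) - 13)*286 = √(10 - 13)*286 = √(-3)*286 = (I*√3)*286 = 286*I*√3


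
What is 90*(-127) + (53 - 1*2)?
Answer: -11379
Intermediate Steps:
90*(-127) + (53 - 1*2) = -11430 + (53 - 2) = -11430 + 51 = -11379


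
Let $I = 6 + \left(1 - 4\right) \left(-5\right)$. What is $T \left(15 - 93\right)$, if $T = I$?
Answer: $-1638$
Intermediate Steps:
$I = 21$ ($I = 6 + \left(1 - 4\right) \left(-5\right) = 6 - -15 = 6 + 15 = 21$)
$T = 21$
$T \left(15 - 93\right) = 21 \left(15 - 93\right) = 21 \left(-78\right) = -1638$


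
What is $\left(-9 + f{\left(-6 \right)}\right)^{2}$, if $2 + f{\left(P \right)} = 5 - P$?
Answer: $0$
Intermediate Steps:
$f{\left(P \right)} = 3 - P$ ($f{\left(P \right)} = -2 - \left(-5 + P\right) = 3 - P$)
$\left(-9 + f{\left(-6 \right)}\right)^{2} = \left(-9 + \left(3 - -6\right)\right)^{2} = \left(-9 + \left(3 + 6\right)\right)^{2} = \left(-9 + 9\right)^{2} = 0^{2} = 0$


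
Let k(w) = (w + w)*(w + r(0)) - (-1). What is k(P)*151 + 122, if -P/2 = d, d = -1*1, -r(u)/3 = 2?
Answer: -2143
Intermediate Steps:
r(u) = -6 (r(u) = -3*2 = -6)
d = -1
P = 2 (P = -2*(-1) = 2)
k(w) = 1 + 2*w*(-6 + w) (k(w) = (w + w)*(w - 6) - (-1) = (2*w)*(-6 + w) - 1*(-1) = 2*w*(-6 + w) + 1 = 1 + 2*w*(-6 + w))
k(P)*151 + 122 = (1 - 12*2 + 2*2**2)*151 + 122 = (1 - 24 + 2*4)*151 + 122 = (1 - 24 + 8)*151 + 122 = -15*151 + 122 = -2265 + 122 = -2143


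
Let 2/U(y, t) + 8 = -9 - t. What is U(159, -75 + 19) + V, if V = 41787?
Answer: 1629695/39 ≈ 41787.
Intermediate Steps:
U(y, t) = 2/(-17 - t) (U(y, t) = 2/(-8 + (-9 - t)) = 2/(-17 - t))
U(159, -75 + 19) + V = -2/(17 + (-75 + 19)) + 41787 = -2/(17 - 56) + 41787 = -2/(-39) + 41787 = -2*(-1/39) + 41787 = 2/39 + 41787 = 1629695/39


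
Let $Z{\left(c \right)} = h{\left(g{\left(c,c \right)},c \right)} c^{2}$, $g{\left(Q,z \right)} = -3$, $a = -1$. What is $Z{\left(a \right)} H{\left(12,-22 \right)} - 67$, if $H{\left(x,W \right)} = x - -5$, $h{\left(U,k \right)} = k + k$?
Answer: $-101$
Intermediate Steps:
$h{\left(U,k \right)} = 2 k$
$Z{\left(c \right)} = 2 c^{3}$ ($Z{\left(c \right)} = 2 c c^{2} = 2 c^{3}$)
$H{\left(x,W \right)} = 5 + x$ ($H{\left(x,W \right)} = x + 5 = 5 + x$)
$Z{\left(a \right)} H{\left(12,-22 \right)} - 67 = 2 \left(-1\right)^{3} \left(5 + 12\right) - 67 = 2 \left(-1\right) 17 - 67 = \left(-2\right) 17 - 67 = -34 - 67 = -101$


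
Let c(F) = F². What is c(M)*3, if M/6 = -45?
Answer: 218700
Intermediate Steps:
M = -270 (M = 6*(-45) = -270)
c(M)*3 = (-270)²*3 = 72900*3 = 218700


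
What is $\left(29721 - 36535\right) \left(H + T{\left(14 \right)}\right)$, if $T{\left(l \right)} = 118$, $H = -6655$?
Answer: $44543118$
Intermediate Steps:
$\left(29721 - 36535\right) \left(H + T{\left(14 \right)}\right) = \left(29721 - 36535\right) \left(-6655 + 118\right) = \left(-6814\right) \left(-6537\right) = 44543118$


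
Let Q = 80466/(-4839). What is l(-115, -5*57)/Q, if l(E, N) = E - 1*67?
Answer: 146783/13411 ≈ 10.945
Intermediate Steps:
l(E, N) = -67 + E (l(E, N) = E - 67 = -67 + E)
Q = -26822/1613 (Q = 80466*(-1/4839) = -26822/1613 ≈ -16.629)
l(-115, -5*57)/Q = (-67 - 115)/(-26822/1613) = -182*(-1613/26822) = 146783/13411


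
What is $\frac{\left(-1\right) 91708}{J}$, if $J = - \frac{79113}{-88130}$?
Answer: $- \frac{8082226040}{79113} \approx -1.0216 \cdot 10^{5}$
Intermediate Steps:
$J = \frac{79113}{88130}$ ($J = \left(-79113\right) \left(- \frac{1}{88130}\right) = \frac{79113}{88130} \approx 0.89769$)
$\frac{\left(-1\right) 91708}{J} = \frac{\left(-1\right) 91708}{\frac{79113}{88130}} = \left(-91708\right) \frac{88130}{79113} = - \frac{8082226040}{79113}$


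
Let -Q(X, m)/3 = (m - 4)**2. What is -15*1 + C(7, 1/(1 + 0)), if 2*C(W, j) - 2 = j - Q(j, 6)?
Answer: -15/2 ≈ -7.5000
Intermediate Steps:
Q(X, m) = -3*(-4 + m)**2 (Q(X, m) = -3*(m - 4)**2 = -3*(-4 + m)**2)
C(W, j) = 7 + j/2 (C(W, j) = 1 + (j - (-3)*(-4 + 6)**2)/2 = 1 + (j - (-3)*2**2)/2 = 1 + (j - (-3)*4)/2 = 1 + (j - 1*(-12))/2 = 1 + (j + 12)/2 = 1 + (12 + j)/2 = 1 + (6 + j/2) = 7 + j/2)
-15*1 + C(7, 1/(1 + 0)) = -15*1 + (7 + 1/(2*(1 + 0))) = -15 + (7 + (1/2)/1) = -15 + (7 + (1/2)*1) = -15 + (7 + 1/2) = -15 + 15/2 = -15/2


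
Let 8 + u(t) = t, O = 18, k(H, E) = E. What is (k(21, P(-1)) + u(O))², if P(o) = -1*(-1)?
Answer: 121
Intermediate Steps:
P(o) = 1
u(t) = -8 + t
(k(21, P(-1)) + u(O))² = (1 + (-8 + 18))² = (1 + 10)² = 11² = 121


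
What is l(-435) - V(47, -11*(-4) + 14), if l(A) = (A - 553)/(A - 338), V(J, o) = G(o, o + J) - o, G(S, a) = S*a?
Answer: -4661748/773 ≈ -6030.7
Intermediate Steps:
V(J, o) = -o + o*(J + o) (V(J, o) = o*(o + J) - o = o*(J + o) - o = -o + o*(J + o))
l(A) = (-553 + A)/(-338 + A)
l(-435) - V(47, -11*(-4) + 14) = (-553 - 435)/(-338 - 435) - (-11*(-4) + 14)*(-1 + 47 + (-11*(-4) + 14)) = -988/(-773) - (44 + 14)*(-1 + 47 + (44 + 14)) = -1/773*(-988) - 58*(-1 + 47 + 58) = 988/773 - 58*104 = 988/773 - 1*6032 = 988/773 - 6032 = -4661748/773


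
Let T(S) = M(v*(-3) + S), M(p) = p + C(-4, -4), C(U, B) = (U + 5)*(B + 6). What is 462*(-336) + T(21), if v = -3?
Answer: -155200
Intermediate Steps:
C(U, B) = (5 + U)*(6 + B)
M(p) = 2 + p (M(p) = p + (30 + 5*(-4) + 6*(-4) - 4*(-4)) = p + (30 - 20 - 24 + 16) = p + 2 = 2 + p)
T(S) = 11 + S (T(S) = 2 + (-3*(-3) + S) = 2 + (9 + S) = 11 + S)
462*(-336) + T(21) = 462*(-336) + (11 + 21) = -155232 + 32 = -155200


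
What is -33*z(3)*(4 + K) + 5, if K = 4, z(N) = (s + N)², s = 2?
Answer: -6595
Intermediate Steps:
z(N) = (2 + N)²
-33*z(3)*(4 + K) + 5 = -33*(2 + 3)²*(4 + 4) + 5 = -33*5²*8 + 5 = -825*8 + 5 = -33*200 + 5 = -6600 + 5 = -6595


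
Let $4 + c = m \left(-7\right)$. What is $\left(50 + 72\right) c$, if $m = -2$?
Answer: $1220$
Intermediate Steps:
$c = 10$ ($c = -4 - -14 = -4 + 14 = 10$)
$\left(50 + 72\right) c = \left(50 + 72\right) 10 = 122 \cdot 10 = 1220$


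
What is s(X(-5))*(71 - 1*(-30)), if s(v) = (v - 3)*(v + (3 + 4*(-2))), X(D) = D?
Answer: 8080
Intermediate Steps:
s(v) = (-5 + v)*(-3 + v) (s(v) = (-3 + v)*(v + (3 - 8)) = (-3 + v)*(v - 5) = (-3 + v)*(-5 + v) = (-5 + v)*(-3 + v))
s(X(-5))*(71 - 1*(-30)) = (15 + (-5)² - 8*(-5))*(71 - 1*(-30)) = (15 + 25 + 40)*(71 + 30) = 80*101 = 8080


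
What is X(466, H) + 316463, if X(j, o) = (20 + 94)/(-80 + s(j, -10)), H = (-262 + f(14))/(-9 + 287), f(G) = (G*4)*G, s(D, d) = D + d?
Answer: 59495101/188 ≈ 3.1646e+5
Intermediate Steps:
f(G) = 4*G**2 (f(G) = (4*G)*G = 4*G**2)
H = 261/139 (H = (-262 + 4*14**2)/(-9 + 287) = (-262 + 4*196)/278 = (-262 + 784)*(1/278) = 522*(1/278) = 261/139 ≈ 1.8777)
X(j, o) = 114/(-90 + j) (X(j, o) = (20 + 94)/(-80 + (j - 10)) = 114/(-80 + (-10 + j)) = 114/(-90 + j))
X(466, H) + 316463 = 114/(-90 + 466) + 316463 = 114/376 + 316463 = 114*(1/376) + 316463 = 57/188 + 316463 = 59495101/188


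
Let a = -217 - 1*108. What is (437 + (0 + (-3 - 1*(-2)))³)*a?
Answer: -141700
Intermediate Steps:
a = -325 (a = -217 - 108 = -325)
(437 + (0 + (-3 - 1*(-2)))³)*a = (437 + (0 + (-3 - 1*(-2)))³)*(-325) = (437 + (0 + (-3 + 2))³)*(-325) = (437 + (0 - 1)³)*(-325) = (437 + (-1)³)*(-325) = (437 - 1)*(-325) = 436*(-325) = -141700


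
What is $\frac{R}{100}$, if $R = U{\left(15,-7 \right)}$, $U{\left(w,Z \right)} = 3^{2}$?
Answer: $\frac{9}{100} \approx 0.09$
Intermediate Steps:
$U{\left(w,Z \right)} = 9$
$R = 9$
$\frac{R}{100} = \frac{9}{100}$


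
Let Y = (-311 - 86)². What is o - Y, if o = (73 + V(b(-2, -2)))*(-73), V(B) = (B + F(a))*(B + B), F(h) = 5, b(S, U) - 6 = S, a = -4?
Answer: -168194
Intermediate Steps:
b(S, U) = 6 + S
Y = 157609 (Y = (-397)² = 157609)
V(B) = 2*B*(5 + B) (V(B) = (B + 5)*(B + B) = (5 + B)*(2*B) = 2*B*(5 + B))
o = -10585 (o = (73 + 2*(6 - 2)*(5 + (6 - 2)))*(-73) = (73 + 2*4*(5 + 4))*(-73) = (73 + 2*4*9)*(-73) = (73 + 72)*(-73) = 145*(-73) = -10585)
o - Y = -10585 - 1*157609 = -10585 - 157609 = -168194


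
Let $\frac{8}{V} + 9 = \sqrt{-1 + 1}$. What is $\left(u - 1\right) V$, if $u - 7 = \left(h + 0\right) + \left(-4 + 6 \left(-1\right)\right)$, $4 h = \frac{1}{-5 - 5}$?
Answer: $\frac{161}{45} \approx 3.5778$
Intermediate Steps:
$V = - \frac{8}{9}$ ($V = \frac{8}{-9 + \sqrt{-1 + 1}} = \frac{8}{-9 + \sqrt{0}} = \frac{8}{-9 + 0} = \frac{8}{-9} = 8 \left(- \frac{1}{9}\right) = - \frac{8}{9} \approx -0.88889$)
$h = - \frac{1}{40}$ ($h = \frac{1}{4 \left(-5 - 5\right)} = \frac{1}{4 \left(-10\right)} = \frac{1}{4} \left(- \frac{1}{10}\right) = - \frac{1}{40} \approx -0.025$)
$u = - \frac{121}{40}$ ($u = 7 + \left(\left(- \frac{1}{40} + 0\right) + \left(-4 + 6 \left(-1\right)\right)\right) = 7 - \frac{401}{40} = - \frac{121}{40} \approx -3.025$)
$\left(u - 1\right) V = \left(- \frac{121}{40} - 1\right) \left(- \frac{8}{9}\right) = \left(- \frac{161}{40}\right) \left(- \frac{8}{9}\right) = \frac{161}{45}$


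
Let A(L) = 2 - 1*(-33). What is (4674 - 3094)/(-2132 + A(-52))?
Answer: -1580/2097 ≈ -0.75346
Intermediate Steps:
A(L) = 35 (A(L) = 2 + 33 = 35)
(4674 - 3094)/(-2132 + A(-52)) = (4674 - 3094)/(-2132 + 35) = 1580/(-2097) = 1580*(-1/2097) = -1580/2097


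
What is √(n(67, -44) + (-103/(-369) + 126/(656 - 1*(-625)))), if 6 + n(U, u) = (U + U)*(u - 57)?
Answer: I*√762213170863/7503 ≈ 116.36*I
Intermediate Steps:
n(U, u) = -6 + 2*U*(-57 + u) (n(U, u) = -6 + (U + U)*(u - 57) = -6 + (2*U)*(-57 + u) = -6 + 2*U*(-57 + u))
√(n(67, -44) + (-103/(-369) + 126/(656 - 1*(-625)))) = √((-6 - 114*67 + 2*67*(-44)) + (-103/(-369) + 126/(656 - 1*(-625)))) = √((-6 - 7638 - 5896) + (-103*(-1/369) + 126/(656 + 625))) = √(-13540 + (103/369 + 126/1281)) = √(-13540 + (103/369 + 126*(1/1281))) = √(-13540 + (103/369 + 6/61)) = √(-13540 + 8497/22509) = √(-304763363/22509) = I*√762213170863/7503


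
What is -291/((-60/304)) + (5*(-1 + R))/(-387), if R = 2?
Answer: 2852939/1935 ≈ 1474.4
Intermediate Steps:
-291/((-60/304)) + (5*(-1 + R))/(-387) = -291/((-60/304)) + (5*(-1 + 2))/(-387) = -291/((-60*1/304)) + (5*1)*(-1/387) = -291/(-15/76) + 5*(-1/387) = -291*(-76/15) - 5/387 = 7372/5 - 5/387 = 2852939/1935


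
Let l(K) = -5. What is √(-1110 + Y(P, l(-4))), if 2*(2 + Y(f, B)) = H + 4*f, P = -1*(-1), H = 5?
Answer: I*√4430/2 ≈ 33.279*I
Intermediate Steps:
P = 1
Y(f, B) = ½ + 2*f (Y(f, B) = -2 + (5 + 4*f)/2 = -2 + (5/2 + 2*f) = ½ + 2*f)
√(-1110 + Y(P, l(-4))) = √(-1110 + (½ + 2*1)) = √(-1110 + (½ + 2)) = √(-1110 + 5/2) = √(-2215/2) = I*√4430/2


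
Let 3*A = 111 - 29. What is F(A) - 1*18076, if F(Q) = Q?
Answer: -54146/3 ≈ -18049.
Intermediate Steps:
A = 82/3 (A = (111 - 29)/3 = (⅓)*82 = 82/3 ≈ 27.333)
F(A) - 1*18076 = 82/3 - 1*18076 = 82/3 - 18076 = -54146/3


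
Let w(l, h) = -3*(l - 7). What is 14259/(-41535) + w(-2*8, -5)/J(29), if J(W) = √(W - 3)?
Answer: -4753/13845 + 69*√26/26 ≈ 13.189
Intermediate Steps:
w(l, h) = 21 - 3*l (w(l, h) = -3*(-7 + l) = 21 - 3*l)
J(W) = √(-3 + W)
14259/(-41535) + w(-2*8, -5)/J(29) = 14259/(-41535) + (21 - (-6)*8)/(√(-3 + 29)) = 14259*(-1/41535) + (21 - 3*(-16))/(√26) = -4753/13845 + (21 + 48)*(√26/26) = -4753/13845 + 69*(√26/26) = -4753/13845 + 69*√26/26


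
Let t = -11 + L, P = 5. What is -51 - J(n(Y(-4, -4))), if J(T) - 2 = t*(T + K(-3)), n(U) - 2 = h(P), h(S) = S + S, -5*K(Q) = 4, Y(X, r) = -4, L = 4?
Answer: 127/5 ≈ 25.400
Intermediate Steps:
K(Q) = -⅘ (K(Q) = -⅕*4 = -⅘)
t = -7 (t = -11 + 4 = -7)
h(S) = 2*S
n(U) = 12 (n(U) = 2 + 2*5 = 2 + 10 = 12)
J(T) = 38/5 - 7*T (J(T) = 2 - 7*(T - ⅘) = 2 - 7*(-⅘ + T) = 2 + (28/5 - 7*T) = 38/5 - 7*T)
-51 - J(n(Y(-4, -4))) = -51 - (38/5 - 7*12) = -51 - (38/5 - 84) = -51 - 1*(-382/5) = -51 + 382/5 = 127/5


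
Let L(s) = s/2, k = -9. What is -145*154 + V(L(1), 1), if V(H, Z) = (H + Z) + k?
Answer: -44675/2 ≈ -22338.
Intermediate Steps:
L(s) = s/2 (L(s) = s*(½) = s/2)
V(H, Z) = -9 + H + Z (V(H, Z) = (H + Z) - 9 = -9 + H + Z)
-145*154 + V(L(1), 1) = -145*154 + (-9 + (½)*1 + 1) = -22330 + (-9 + ½ + 1) = -22330 - 15/2 = -44675/2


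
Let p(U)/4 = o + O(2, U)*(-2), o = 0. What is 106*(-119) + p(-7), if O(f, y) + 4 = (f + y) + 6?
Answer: -12590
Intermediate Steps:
O(f, y) = 2 + f + y (O(f, y) = -4 + ((f + y) + 6) = -4 + (6 + f + y) = 2 + f + y)
p(U) = -32 - 8*U (p(U) = 4*(0 + (2 + 2 + U)*(-2)) = 4*(0 + (4 + U)*(-2)) = 4*(0 + (-8 - 2*U)) = 4*(-8 - 2*U) = -32 - 8*U)
106*(-119) + p(-7) = 106*(-119) + (-32 - 8*(-7)) = -12614 + (-32 + 56) = -12614 + 24 = -12590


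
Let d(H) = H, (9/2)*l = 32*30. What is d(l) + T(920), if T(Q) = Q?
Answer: 3400/3 ≈ 1133.3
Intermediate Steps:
l = 640/3 (l = 2*(32*30)/9 = (2/9)*960 = 640/3 ≈ 213.33)
d(l) + T(920) = 640/3 + 920 = 3400/3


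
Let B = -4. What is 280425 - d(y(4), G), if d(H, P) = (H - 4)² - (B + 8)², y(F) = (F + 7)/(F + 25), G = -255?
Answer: 235839856/841 ≈ 2.8043e+5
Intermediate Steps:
y(F) = (7 + F)/(25 + F)
d(H, P) = -16 + (-4 + H)² (d(H, P) = (H - 4)² - (-4 + 8)² = (-4 + H)² - 1*4² = (-4 + H)² - 1*16 = (-4 + H)² - 16 = -16 + (-4 + H)²)
280425 - d(y(4), G) = 280425 - (7 + 4)/(25 + 4)*(-8 + (7 + 4)/(25 + 4)) = 280425 - 11/29*(-8 + 11/29) = 280425 - (1/29)*11*(-8 + (1/29)*11) = 280425 - 11*(-8 + 11/29)/29 = 280425 - 11*(-221)/(29*29) = 280425 - 1*(-2431/841) = 280425 + 2431/841 = 235839856/841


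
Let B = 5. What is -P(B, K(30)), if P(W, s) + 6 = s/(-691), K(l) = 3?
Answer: 4149/691 ≈ 6.0043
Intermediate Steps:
P(W, s) = -6 - s/691 (P(W, s) = -6 + s/(-691) = -6 + s*(-1/691) = -6 - s/691)
-P(B, K(30)) = -(-6 - 1/691*3) = -(-6 - 3/691) = -1*(-4149/691) = 4149/691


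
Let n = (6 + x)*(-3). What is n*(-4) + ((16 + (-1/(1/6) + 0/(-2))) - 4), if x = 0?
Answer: 78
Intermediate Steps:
n = -18 (n = (6 + 0)*(-3) = 6*(-3) = -18)
n*(-4) + ((16 + (-1/(1/6) + 0/(-2))) - 4) = -18*(-4) + ((16 + (-1/(1/6) + 0/(-2))) - 4) = 72 + ((16 + (-1/⅙ + 0*(-½))) - 4) = 72 + ((16 + (-1*6 + 0)) - 4) = 72 + ((16 + (-6 + 0)) - 4) = 72 + ((16 - 6) - 4) = 72 + (10 - 4) = 72 + 6 = 78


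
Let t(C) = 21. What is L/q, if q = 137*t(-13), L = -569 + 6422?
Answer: 1951/959 ≈ 2.0344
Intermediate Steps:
L = 5853
q = 2877 (q = 137*21 = 2877)
L/q = 5853/2877 = 5853*(1/2877) = 1951/959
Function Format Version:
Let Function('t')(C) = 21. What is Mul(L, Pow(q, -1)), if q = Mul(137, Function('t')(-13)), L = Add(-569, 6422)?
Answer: Rational(1951, 959) ≈ 2.0344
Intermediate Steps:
L = 5853
q = 2877 (q = Mul(137, 21) = 2877)
Mul(L, Pow(q, -1)) = Mul(5853, Pow(2877, -1)) = Mul(5853, Rational(1, 2877)) = Rational(1951, 959)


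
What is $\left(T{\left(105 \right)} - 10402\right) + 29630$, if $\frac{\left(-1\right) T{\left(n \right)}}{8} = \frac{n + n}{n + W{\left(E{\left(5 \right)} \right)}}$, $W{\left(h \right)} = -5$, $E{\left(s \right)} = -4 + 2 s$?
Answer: $\frac{96056}{5} \approx 19211.0$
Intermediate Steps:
$T{\left(n \right)} = - \frac{16 n}{-5 + n}$ ($T{\left(n \right)} = - 8 \frac{n + n}{n - 5} = - 8 \frac{2 n}{-5 + n} = - \frac{16 n}{-5 + n}$)
$\left(T{\left(105 \right)} - 10402\right) + 29630 = \left(\left(-16\right) 105 \frac{1}{-5 + 105} - 10402\right) + 29630 = \left(\left(-16\right) 105 \cdot \frac{1}{100} - 10402\right) + 29630 = \left(- \frac{84}{5} - 10402\right) + 29630 = - \frac{52094}{5} + 29630 = \frac{96056}{5}$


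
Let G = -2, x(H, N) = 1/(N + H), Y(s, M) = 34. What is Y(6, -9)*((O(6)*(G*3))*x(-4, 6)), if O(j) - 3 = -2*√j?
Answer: -306 + 204*√6 ≈ 193.70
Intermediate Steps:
x(H, N) = 1/(H + N)
O(j) = 3 - 2*√j
Y(6, -9)*((O(6)*(G*3))*x(-4, 6)) = 34*(((3 - 2*√6)*(-2*3))/(-4 + 6)) = 34*(((3 - 2*√6)*(-6))/2) = 34*((-18 + 12*√6)*(½)) = 34*(-9 + 6*√6) = -306 + 204*√6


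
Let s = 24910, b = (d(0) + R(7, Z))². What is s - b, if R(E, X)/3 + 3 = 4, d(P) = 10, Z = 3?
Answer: 24741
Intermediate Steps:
R(E, X) = 3 (R(E, X) = -9 + 3*4 = -9 + 12 = 3)
b = 169 (b = (10 + 3)² = 13² = 169)
s - b = 24910 - 1*169 = 24910 - 169 = 24741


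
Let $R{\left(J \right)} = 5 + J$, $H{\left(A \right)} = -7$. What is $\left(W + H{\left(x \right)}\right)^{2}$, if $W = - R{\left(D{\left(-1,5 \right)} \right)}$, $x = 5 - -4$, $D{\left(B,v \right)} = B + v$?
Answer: $256$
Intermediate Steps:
$x = 9$ ($x = 5 + 4 = 9$)
$W = -9$ ($W = - (5 + \left(-1 + 5\right)) = - (5 + 4) = \left(-1\right) 9 = -9$)
$\left(W + H{\left(x \right)}\right)^{2} = \left(-9 - 7\right)^{2} = \left(-16\right)^{2} = 256$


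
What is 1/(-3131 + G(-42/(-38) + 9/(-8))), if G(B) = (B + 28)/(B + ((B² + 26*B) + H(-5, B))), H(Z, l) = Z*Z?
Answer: -565297/1769298451 ≈ -0.00031950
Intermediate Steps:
H(Z, l) = Z²
G(B) = (28 + B)/(25 + B² + 27*B) (G(B) = (B + 28)/(B + ((B² + 26*B) + (-5)²)) = (28 + B)/(B + ((B² + 26*B) + 25)) = (28 + B)/(B + (25 + B² + 26*B)) = (28 + B)/(25 + B² + 27*B))
1/(-3131 + G(-42/(-38) + 9/(-8))) = 1/(-3131 + (28 + (-42/(-38) + 9/(-8)))/(25 + (-42/(-38) + 9/(-8))² + 27*(-42/(-38) + 9/(-8)))) = 1/(-3131 + (28 + (-42*(-1/38) + 9*(-⅛)))/(25 + (-42*(-1/38) + 9*(-⅛))² + 27*(-42*(-1/38) + 9*(-⅛)))) = 1/(-3131 + (28 + (21/19 - 9/8))/(25 + (21/19 - 9/8)² + 27*(21/19 - 9/8))) = 1/(-3131 + (28 - 3/152)/(25 + (-3/152)² + 27*(-3/152))) = 1/(-3131 + (4253/152)/(25 + 9/23104 - 81/152)) = 1/(-3131 + (4253/152)/(565297/23104)) = 1/(-3131 + (23104/565297)*(4253/152)) = 1/(-3131 + 646456/565297) = 1/(-1769298451/565297) = -565297/1769298451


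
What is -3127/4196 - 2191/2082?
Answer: -7851925/4368036 ≈ -1.7976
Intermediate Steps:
-3127/4196 - 2191/2082 = -7851925/4368036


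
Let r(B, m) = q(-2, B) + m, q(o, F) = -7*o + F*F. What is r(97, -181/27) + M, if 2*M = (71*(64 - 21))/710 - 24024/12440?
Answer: 1581571709/167940 ≈ 9417.5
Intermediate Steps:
q(o, F) = F² - 7*o (q(o, F) = -7*o + F² = F² - 7*o)
r(B, m) = 14 + m + B² (r(B, m) = (B² - 7*(-2)) + m = (B² + 14) + m = (14 + B²) + m = 14 + m + B²)
M = 7367/6220 (M = ((71*(64 - 21))/710 - 24024/12440)/2 = ((71*43)*(1/710) - 24024*1/12440)/2 = (3053*(1/710) - 3003/1555)/2 = (43/10 - 3003/1555)/2 = (½)*(7367/3110) = 7367/6220 ≈ 1.1844)
r(97, -181/27) + M = (14 - 181/27 + 97²) + 7367/6220 = (14 - 181*1/27 + 9409) + 7367/6220 = (14 - 181/27 + 9409) + 7367/6220 = 254240/27 + 7367/6220 = 1581571709/167940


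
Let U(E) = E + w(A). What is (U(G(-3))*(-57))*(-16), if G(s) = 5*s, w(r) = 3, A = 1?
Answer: -10944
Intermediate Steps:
U(E) = 3 + E (U(E) = E + 3 = 3 + E)
(U(G(-3))*(-57))*(-16) = ((3 + 5*(-3))*(-57))*(-16) = ((3 - 15)*(-57))*(-16) = -12*(-57)*(-16) = 684*(-16) = -10944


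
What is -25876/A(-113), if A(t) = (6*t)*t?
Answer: -12938/38307 ≈ -0.33775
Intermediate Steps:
A(t) = 6*t**2
-25876/A(-113) = -25876/(6*(-113)**2) = -25876/(6*12769) = -25876/76614 = -25876*1/76614 = -12938/38307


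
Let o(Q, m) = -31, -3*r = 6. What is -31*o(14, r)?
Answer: 961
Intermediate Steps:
r = -2 (r = -⅓*6 = -2)
-31*o(14, r) = -31*(-31) = 961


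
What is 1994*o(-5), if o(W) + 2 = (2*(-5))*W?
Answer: 95712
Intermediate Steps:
o(W) = -2 - 10*W (o(W) = -2 + (2*(-5))*W = -2 - 10*W)
1994*o(-5) = 1994*(-2 - 10*(-5)) = 1994*(-2 + 50) = 1994*48 = 95712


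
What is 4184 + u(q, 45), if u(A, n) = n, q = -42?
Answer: 4229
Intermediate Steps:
4184 + u(q, 45) = 4184 + 45 = 4229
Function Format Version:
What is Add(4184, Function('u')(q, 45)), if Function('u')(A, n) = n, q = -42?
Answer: 4229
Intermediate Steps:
Add(4184, Function('u')(q, 45)) = Add(4184, 45) = 4229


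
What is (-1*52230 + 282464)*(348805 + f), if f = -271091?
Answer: 17892405076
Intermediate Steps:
(-1*52230 + 282464)*(348805 + f) = (-1*52230 + 282464)*(348805 - 271091) = (-52230 + 282464)*77714 = 230234*77714 = 17892405076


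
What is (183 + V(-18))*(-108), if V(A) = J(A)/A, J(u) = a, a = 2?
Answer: -19752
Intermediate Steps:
J(u) = 2
V(A) = 2/A
(183 + V(-18))*(-108) = (183 + 2/(-18))*(-108) = (183 + 2*(-1/18))*(-108) = (183 - 1/9)*(-108) = (1646/9)*(-108) = -19752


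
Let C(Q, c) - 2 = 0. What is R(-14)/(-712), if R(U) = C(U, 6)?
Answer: -1/356 ≈ -0.0028090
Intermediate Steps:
C(Q, c) = 2 (C(Q, c) = 2 + 0 = 2)
R(U) = 2
R(-14)/(-712) = 2/(-712) = 2*(-1/712) = -1/356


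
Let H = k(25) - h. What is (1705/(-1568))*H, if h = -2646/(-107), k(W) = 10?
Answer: 335885/20972 ≈ 16.016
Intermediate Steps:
h = 2646/107 (h = -2646*(-1/107) = 2646/107 ≈ 24.729)
H = -1576/107 (H = 10 - 1*2646/107 = 10 - 2646/107 = -1576/107 ≈ -14.729)
(1705/(-1568))*H = (1705/(-1568))*(-1576/107) = (1705*(-1/1568))*(-1576/107) = -1705/1568*(-1576/107) = 335885/20972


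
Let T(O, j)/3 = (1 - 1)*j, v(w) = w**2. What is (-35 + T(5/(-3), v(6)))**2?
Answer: 1225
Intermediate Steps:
T(O, j) = 0 (T(O, j) = 3*((1 - 1)*j) = 3*(0*j) = 3*0 = 0)
(-35 + T(5/(-3), v(6)))**2 = (-35 + 0)**2 = (-35)**2 = 1225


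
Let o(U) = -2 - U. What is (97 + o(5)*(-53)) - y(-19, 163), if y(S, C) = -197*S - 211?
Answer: -3064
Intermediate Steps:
y(S, C) = -211 - 197*S
(97 + o(5)*(-53)) - y(-19, 163) = (97 + (-2 - 1*5)*(-53)) - (-211 - 197*(-19)) = (97 + (-2 - 5)*(-53)) - (-211 + 3743) = (97 - 7*(-53)) - 1*3532 = (97 + 371) - 3532 = 468 - 3532 = -3064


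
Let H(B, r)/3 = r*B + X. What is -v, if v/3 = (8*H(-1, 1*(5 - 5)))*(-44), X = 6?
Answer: 19008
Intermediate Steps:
H(B, r) = 18 + 3*B*r (H(B, r) = 3*(r*B + 6) = 3*(B*r + 6) = 3*(6 + B*r) = 18 + 3*B*r)
v = -19008 (v = 3*((8*(18 + 3*(-1)*(1*(5 - 5))))*(-44)) = 3*((8*(18 + 3*(-1)*(1*0)))*(-44)) = 3*((8*(18 + 3*(-1)*0))*(-44)) = 3*((8*(18 + 0))*(-44)) = 3*((8*18)*(-44)) = 3*(144*(-44)) = 3*(-6336) = -19008)
-v = -1*(-19008) = 19008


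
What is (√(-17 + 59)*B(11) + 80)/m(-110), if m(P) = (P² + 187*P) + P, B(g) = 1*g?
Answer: -4/429 - √42/780 ≈ -0.017633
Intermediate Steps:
B(g) = g
m(P) = P² + 188*P
(√(-17 + 59)*B(11) + 80)/m(-110) = (√(-17 + 59)*11 + 80)/((-110*(188 - 110))) = (√42*11 + 80)/((-110*78)) = (11*√42 + 80)/(-8580) = (80 + 11*√42)*(-1/8580) = -4/429 - √42/780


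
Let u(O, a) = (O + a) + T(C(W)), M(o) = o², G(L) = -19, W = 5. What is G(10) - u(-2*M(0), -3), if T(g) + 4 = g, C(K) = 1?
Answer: -13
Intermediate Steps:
T(g) = -4 + g
u(O, a) = -3 + O + a (u(O, a) = (O + a) + (-4 + 1) = (O + a) - 3 = -3 + O + a)
G(10) - u(-2*M(0), -3) = -19 - (-3 - 2*0² - 3) = -19 - (-3 - 2*0 - 3) = -19 - (-3 + 0 - 3) = -19 - 1*(-6) = -19 + 6 = -13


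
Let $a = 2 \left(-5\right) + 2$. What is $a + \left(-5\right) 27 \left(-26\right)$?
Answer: $3502$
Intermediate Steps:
$a = -8$ ($a = -10 + 2 = -8$)
$a + \left(-5\right) 27 \left(-26\right) = -8 + \left(-5\right) 27 \left(-26\right) = -8 - -3510 = -8 + 3510 = 3502$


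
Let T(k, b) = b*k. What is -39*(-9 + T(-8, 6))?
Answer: 2223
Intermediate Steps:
-39*(-9 + T(-8, 6)) = -39*(-9 + 6*(-8)) = -39*(-9 - 48) = -39*(-57) = 2223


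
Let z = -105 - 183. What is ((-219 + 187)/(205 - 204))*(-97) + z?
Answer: 2816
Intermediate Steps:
z = -288
((-219 + 187)/(205 - 204))*(-97) + z = ((-219 + 187)/(205 - 204))*(-97) - 288 = -32/1*(-97) - 288 = -32*1*(-97) - 288 = -32*(-97) - 288 = 3104 - 288 = 2816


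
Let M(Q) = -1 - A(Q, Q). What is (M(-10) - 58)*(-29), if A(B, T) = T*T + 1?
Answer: 4640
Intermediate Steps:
A(B, T) = 1 + T² (A(B, T) = T² + 1 = 1 + T²)
M(Q) = -2 - Q² (M(Q) = -1 - (1 + Q²) = -1 + (-1 - Q²) = -2 - Q²)
(M(-10) - 58)*(-29) = ((-2 - 1*(-10)²) - 58)*(-29) = ((-2 - 1*100) - 58)*(-29) = ((-2 - 100) - 58)*(-29) = (-102 - 58)*(-29) = -160*(-29) = 4640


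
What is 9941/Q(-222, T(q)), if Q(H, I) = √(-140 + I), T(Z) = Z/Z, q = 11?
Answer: -9941*I*√139/139 ≈ -843.18*I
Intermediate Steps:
T(Z) = 1
9941/Q(-222, T(q)) = 9941/(√(-140 + 1)) = 9941/(√(-139)) = 9941/((I*√139)) = 9941*(-I*√139/139) = -9941*I*√139/139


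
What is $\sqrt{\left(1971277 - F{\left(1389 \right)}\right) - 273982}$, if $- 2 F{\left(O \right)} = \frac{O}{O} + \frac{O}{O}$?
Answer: $4 \sqrt{106081} \approx 1302.8$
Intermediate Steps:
$F{\left(O \right)} = -1$ ($F{\left(O \right)} = - \frac{\frac{O}{O} + \frac{O}{O}}{2} = - \frac{1 + 1}{2} = \left(- \frac{1}{2}\right) 2 = -1$)
$\sqrt{\left(1971277 - F{\left(1389 \right)}\right) - 273982} = \sqrt{\left(1971277 - -1\right) - 273982} = \sqrt{\left(1971277 + 1\right) - 273982} = \sqrt{1971278 - 273982} = \sqrt{1697296} = 4 \sqrt{106081}$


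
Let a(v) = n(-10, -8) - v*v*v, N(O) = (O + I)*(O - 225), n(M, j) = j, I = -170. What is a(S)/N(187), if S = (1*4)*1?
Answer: 36/323 ≈ 0.11146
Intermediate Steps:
N(O) = (-225 + O)*(-170 + O) (N(O) = (O - 170)*(O - 225) = (-170 + O)*(-225 + O) = (-225 + O)*(-170 + O))
S = 4 (S = 4*1 = 4)
a(v) = -8 - v³ (a(v) = -8 - v*v*v = -8 - v²*v = -8 - v³)
a(S)/N(187) = (-8 - 1*4³)/(38250 + 187² - 395*187) = (-8 - 1*64)/(38250 + 34969 - 73865) = (-8 - 64)/(-646) = -72*(-1/646) = 36/323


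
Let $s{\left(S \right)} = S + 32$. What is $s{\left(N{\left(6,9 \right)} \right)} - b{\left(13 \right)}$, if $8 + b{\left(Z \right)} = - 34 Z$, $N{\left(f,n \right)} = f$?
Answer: $488$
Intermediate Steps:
$s{\left(S \right)} = 32 + S$
$b{\left(Z \right)} = -8 - 34 Z$
$s{\left(N{\left(6,9 \right)} \right)} - b{\left(13 \right)} = \left(32 + 6\right) - \left(-8 - 442\right) = 38 - \left(-8 - 442\right) = 38 - -450 = 38 + 450 = 488$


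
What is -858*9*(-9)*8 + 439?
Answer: 556423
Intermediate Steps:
-858*9*(-9)*8 + 439 = -(-69498)*8 + 439 = -858*(-648) + 439 = 555984 + 439 = 556423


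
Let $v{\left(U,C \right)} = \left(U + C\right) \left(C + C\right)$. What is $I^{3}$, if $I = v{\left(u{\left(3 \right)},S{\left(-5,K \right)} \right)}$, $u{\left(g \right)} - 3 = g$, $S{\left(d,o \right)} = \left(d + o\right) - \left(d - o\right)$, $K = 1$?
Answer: $32768$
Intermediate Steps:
$S{\left(d,o \right)} = 2 o$
$u{\left(g \right)} = 3 + g$
$v{\left(U,C \right)} = 2 C \left(C + U\right)$ ($v{\left(U,C \right)} = \left(C + U\right) 2 C = 2 C \left(C + U\right)$)
$I = 32$ ($I = 2 \cdot 2 \cdot 1 \left(2 \cdot 1 + \left(3 + 3\right)\right) = 2 \cdot 2 \left(2 + 6\right) = 2 \cdot 2 \cdot 8 = 32$)
$I^{3} = 32^{3} = 32768$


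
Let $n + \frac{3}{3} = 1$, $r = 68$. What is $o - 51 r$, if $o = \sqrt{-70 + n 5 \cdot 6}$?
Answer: $-3468 + i \sqrt{70} \approx -3468.0 + 8.3666 i$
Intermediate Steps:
$n = 0$ ($n = -1 + 1 = 0$)
$o = i \sqrt{70}$ ($o = \sqrt{-70 + 0 \cdot 5 \cdot 6} = \sqrt{-70 + 0 \cdot 6} = \sqrt{-70 + 0} = \sqrt{-70} = i \sqrt{70} \approx 8.3666 i$)
$o - 51 r = i \sqrt{70} - 3468 = -3468 + i \sqrt{70}$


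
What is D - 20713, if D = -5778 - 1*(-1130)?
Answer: -25361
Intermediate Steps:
D = -4648 (D = -5778 + 1130 = -4648)
D - 20713 = -4648 - 20713 = -25361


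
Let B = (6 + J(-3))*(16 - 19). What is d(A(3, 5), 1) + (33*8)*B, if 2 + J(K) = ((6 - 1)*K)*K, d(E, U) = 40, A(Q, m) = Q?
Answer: -38768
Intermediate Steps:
J(K) = -2 + 5*K² (J(K) = -2 + ((6 - 1)*K)*K = -2 + (5*K)*K = -2 + 5*K²)
B = -147 (B = (6 + (-2 + 5*(-3)²))*(16 - 19) = (6 + (-2 + 5*9))*(-3) = (6 + (-2 + 45))*(-3) = (6 + 43)*(-3) = 49*(-3) = -147)
d(A(3, 5), 1) + (33*8)*B = 40 + (33*8)*(-147) = 40 + 264*(-147) = 40 - 38808 = -38768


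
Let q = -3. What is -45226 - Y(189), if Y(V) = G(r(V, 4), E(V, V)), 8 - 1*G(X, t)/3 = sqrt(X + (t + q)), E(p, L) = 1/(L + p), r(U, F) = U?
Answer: -45250 + sqrt(2952978)/42 ≈ -45209.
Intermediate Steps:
G(X, t) = 24 - 3*sqrt(-3 + X + t) (G(X, t) = 24 - 3*sqrt(X + (t - 3)) = 24 - 3*sqrt(X + (-3 + t)) = 24 - 3*sqrt(-3 + X + t))
Y(V) = 24 - 3*sqrt(-3 + V + 1/(2*V)) (Y(V) = 24 - 3*sqrt(-3 + V + 1/(V + V)) = 24 - 3*sqrt(-3 + V + 1/(2*V)))
-45226 - Y(189) = -45226 - (24 - 3*sqrt(-12 + 2/189 + 4*189)/2) = -45226 - (24 - 3*sqrt(-12 + 2*(1/189) + 756)/2) = -45226 - (24 - 3*sqrt(-12 + 2/189 + 756)/2) = -45226 - (24 - sqrt(2952978)/42) = -45226 + (-24 + sqrt(2952978)/42) = -45250 + sqrt(2952978)/42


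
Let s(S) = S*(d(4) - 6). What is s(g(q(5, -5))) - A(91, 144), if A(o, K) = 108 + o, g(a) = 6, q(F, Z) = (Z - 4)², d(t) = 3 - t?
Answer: -241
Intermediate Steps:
q(F, Z) = (-4 + Z)²
s(S) = -7*S (s(S) = S*((3 - 1*4) - 6) = S*((3 - 4) - 6) = S*(-1 - 6) = S*(-7) = -7*S)
s(g(q(5, -5))) - A(91, 144) = -7*6 - (108 + 91) = -42 - 1*199 = -42 - 199 = -241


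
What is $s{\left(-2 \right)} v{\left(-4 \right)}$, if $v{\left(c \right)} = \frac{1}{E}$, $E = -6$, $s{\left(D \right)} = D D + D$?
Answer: $- \frac{1}{3} \approx -0.33333$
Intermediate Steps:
$s{\left(D \right)} = D + D^{2}$ ($s{\left(D \right)} = D^{2} + D = D + D^{2}$)
$v{\left(c \right)} = - \frac{1}{6}$ ($v{\left(c \right)} = \frac{1}{-6} = - \frac{1}{6}$)
$s{\left(-2 \right)} v{\left(-4 \right)} = - 2 \left(1 - 2\right) \left(- \frac{1}{6}\right) = \left(-2\right) \left(-1\right) \left(- \frac{1}{6}\right) = 2 \left(- \frac{1}{6}\right) = - \frac{1}{3}$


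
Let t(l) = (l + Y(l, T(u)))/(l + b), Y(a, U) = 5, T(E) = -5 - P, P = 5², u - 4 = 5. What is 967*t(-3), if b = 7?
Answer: 967/2 ≈ 483.50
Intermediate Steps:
u = 9 (u = 4 + 5 = 9)
P = 25
T(E) = -30 (T(E) = -5 - 1*25 = -5 - 25 = -30)
t(l) = (5 + l)/(7 + l) (t(l) = (l + 5)/(l + 7) = (5 + l)/(7 + l))
967*t(-3) = 967*((5 - 3)/(7 - 3)) = 967*(2/4) = 967*((¼)*2) = 967*(½) = 967/2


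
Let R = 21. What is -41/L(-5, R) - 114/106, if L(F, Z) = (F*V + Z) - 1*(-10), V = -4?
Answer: -5080/2703 ≈ -1.8794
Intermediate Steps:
L(F, Z) = 10 + Z - 4*F (L(F, Z) = (F*(-4) + Z) - 1*(-10) = (-4*F + Z) + 10 = (Z - 4*F) + 10 = 10 + Z - 4*F)
-41/L(-5, R) - 114/106 = -41/(10 + 21 - 4*(-5)) - 114/106 = -41/(10 + 21 + 20) - 114*1/106 = -41/51 - 57/53 = -5080/2703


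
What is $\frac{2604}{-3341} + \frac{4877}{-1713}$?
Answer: $- \frac{20754709}{5723133} \approx -3.6265$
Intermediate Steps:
$\frac{2604}{-3341} + \frac{4877}{-1713} = 2604 \left(- \frac{1}{3341}\right) + 4877 \left(- \frac{1}{1713}\right) = - \frac{2604}{3341} - \frac{4877}{1713} = - \frac{20754709}{5723133}$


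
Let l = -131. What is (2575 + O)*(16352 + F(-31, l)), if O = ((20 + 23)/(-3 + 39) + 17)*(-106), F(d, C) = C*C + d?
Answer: 194781535/9 ≈ 2.1642e+7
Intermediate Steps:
F(d, C) = d + C**2 (F(d, C) = C**2 + d = d + C**2)
O = -34715/18 (O = (43/36 + 17)*(-106) = (655/36)*(-106) = -34715/18 ≈ -1928.6)
(2575 + O)*(16352 + F(-31, l)) = (2575 - 34715/18)*(16352 + (-31 + (-131)**2)) = 11635*(16352 + (-31 + 17161))/18 = 11635*(16352 + 17130)/18 = (11635/18)*33482 = 194781535/9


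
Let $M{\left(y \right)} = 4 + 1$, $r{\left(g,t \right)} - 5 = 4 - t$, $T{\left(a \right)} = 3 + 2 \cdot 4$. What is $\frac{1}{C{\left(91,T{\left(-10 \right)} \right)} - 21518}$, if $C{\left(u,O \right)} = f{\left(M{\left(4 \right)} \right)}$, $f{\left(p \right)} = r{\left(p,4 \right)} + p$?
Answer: $- \frac{1}{21508} \approx -4.6494 \cdot 10^{-5}$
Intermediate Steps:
$T{\left(a \right)} = 11$ ($T{\left(a \right)} = 3 + 8 = 11$)
$r{\left(g,t \right)} = 9 - t$ ($r{\left(g,t \right)} = 5 - \left(-4 + t\right) = 9 - t$)
$M{\left(y \right)} = 5$
$f{\left(p \right)} = 5 + p$ ($f{\left(p \right)} = \left(9 - 4\right) + p = 5 + p$)
$C{\left(u,O \right)} = 10$ ($C{\left(u,O \right)} = 5 + 5 = 10$)
$\frac{1}{C{\left(91,T{\left(-10 \right)} \right)} - 21518} = \frac{1}{10 - 21518} = \frac{1}{-21508} = - \frac{1}{21508}$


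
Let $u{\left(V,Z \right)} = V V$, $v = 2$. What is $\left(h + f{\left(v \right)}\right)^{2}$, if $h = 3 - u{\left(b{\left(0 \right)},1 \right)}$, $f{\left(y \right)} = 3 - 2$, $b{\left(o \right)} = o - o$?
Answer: $16$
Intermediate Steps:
$b{\left(o \right)} = 0$
$u{\left(V,Z \right)} = V^{2}$
$f{\left(y \right)} = 1$ ($f{\left(y \right)} = 3 - 2 = 1$)
$h = 3$ ($h = 3 - 0^{2} = 3 - 0 = 3 + 0 = 3$)
$\left(h + f{\left(v \right)}\right)^{2} = \left(3 + 1\right)^{2} = 4^{2} = 16$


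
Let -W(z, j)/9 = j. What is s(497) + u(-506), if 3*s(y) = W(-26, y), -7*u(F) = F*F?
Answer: -266473/7 ≈ -38068.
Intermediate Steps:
u(F) = -F**2/7 (u(F) = -F*F/7 = -F**2/7)
W(z, j) = -9*j
s(y) = -3*y (s(y) = (-9*y)/3 = -3*y)
s(497) + u(-506) = -3*497 - 1/7*(-506)**2 = -1491 - 1/7*256036 = -1491 - 256036/7 = -266473/7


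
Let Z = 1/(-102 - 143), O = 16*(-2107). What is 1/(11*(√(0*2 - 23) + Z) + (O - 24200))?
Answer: -3476170495/201312308828976 - 660275*I*√23/201312308828976 ≈ -1.7268e-5 - 1.573e-8*I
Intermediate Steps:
O = -33712
Z = -1/245 (Z = 1/(-245) = -1/245 ≈ -0.0040816)
1/(11*(√(0*2 - 23) + Z) + (O - 24200)) = 1/(11*(√(0*2 - 23) - 1/245) + (-33712 - 24200)) = 1/(11*(√(0 - 23) - 1/245) - 57912) = 1/(11*(√(-23) - 1/245) - 57912) = 1/(11*(I*√23 - 1/245) - 57912) = 1/(11*(-1/245 + I*√23) - 57912) = 1/((-11/245 + 11*I*√23) - 57912) = 1/(-14188451/245 + 11*I*√23)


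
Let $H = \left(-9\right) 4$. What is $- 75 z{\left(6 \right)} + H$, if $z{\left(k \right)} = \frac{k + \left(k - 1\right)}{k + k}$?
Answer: $- \frac{419}{4} \approx -104.75$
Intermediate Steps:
$H = -36$
$z{\left(k \right)} = \frac{-1 + 2 k}{2 k}$ ($z{\left(k \right)} = \frac{k + \left(k - 1\right)}{2 k} = \left(k + \left(-1 + k\right)\right) \frac{1}{2 k} = \left(-1 + 2 k\right) \frac{1}{2 k} = \frac{-1 + 2 k}{2 k}$)
$- 75 z{\left(6 \right)} + H = - 75 \frac{- \frac{1}{2} + 6}{6} - 36 = - 75 \cdot \frac{1}{6} \cdot \frac{11}{2} - 36 = \left(-75\right) \frac{11}{12} - 36 = - \frac{275}{4} - 36 = - \frac{419}{4}$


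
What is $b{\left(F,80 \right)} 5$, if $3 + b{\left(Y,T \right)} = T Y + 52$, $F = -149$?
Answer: $-59355$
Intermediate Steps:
$b{\left(Y,T \right)} = 49 + T Y$ ($b{\left(Y,T \right)} = -3 + \left(T Y + 52\right) = -3 + \left(52 + T Y\right) = 49 + T Y$)
$b{\left(F,80 \right)} 5 = \left(49 + 80 \left(-149\right)\right) 5 = \left(49 - 11920\right) 5 = \left(-11871\right) 5 = -59355$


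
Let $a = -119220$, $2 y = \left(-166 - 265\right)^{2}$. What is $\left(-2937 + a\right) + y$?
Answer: $- \frac{58553}{2} \approx -29277.0$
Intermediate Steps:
$y = \frac{185761}{2}$ ($y = \frac{\left(-166 - 265\right)^{2}}{2} = \frac{\left(-431\right)^{2}}{2} = \frac{1}{2} \cdot 185761 = \frac{185761}{2} \approx 92881.0$)
$\left(-2937 + a\right) + y = \left(-2937 - 119220\right) + \frac{185761}{2} = -122157 + \frac{185761}{2} = - \frac{58553}{2}$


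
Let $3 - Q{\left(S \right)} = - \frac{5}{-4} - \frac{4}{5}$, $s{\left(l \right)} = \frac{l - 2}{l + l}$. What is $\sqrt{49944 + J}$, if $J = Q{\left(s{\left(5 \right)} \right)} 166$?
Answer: $\frac{\sqrt{5036730}}{10} \approx 224.43$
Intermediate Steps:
$s{\left(l \right)} = \frac{-2 + l}{2 l}$
$Q{\left(S \right)} = \frac{51}{20}$ ($Q{\left(S \right)} = 3 - \left(- \frac{5}{-4} - \frac{4}{5}\right) = 3 - \left(\left(-5\right) \left(- \frac{1}{4}\right) - \frac{4}{5}\right) = 3 - \left(\frac{5}{4} - \frac{4}{5}\right) = 3 - \frac{9}{20} = \frac{51}{20}$)
$J = \frac{4233}{10}$ ($J = \frac{51}{20} \cdot 166 = \frac{4233}{10} \approx 423.3$)
$\sqrt{49944 + J} = \sqrt{49944 + \frac{4233}{10}} = \sqrt{\frac{503673}{10}} = \frac{\sqrt{5036730}}{10}$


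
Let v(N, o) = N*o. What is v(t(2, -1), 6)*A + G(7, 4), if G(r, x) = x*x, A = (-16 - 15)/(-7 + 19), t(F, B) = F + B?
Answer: 1/2 ≈ 0.50000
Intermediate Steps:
t(F, B) = B + F
A = -31/12 ≈ -2.5833
G(r, x) = x**2
v(t(2, -1), 6)*A + G(7, 4) = ((-1 + 2)*6)*(-31/12) + 4**2 = (1*6)*(-31/12) + 16 = 6*(-31/12) + 16 = -31/2 + 16 = 1/2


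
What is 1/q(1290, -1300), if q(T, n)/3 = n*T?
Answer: -1/5031000 ≈ -1.9877e-7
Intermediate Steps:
q(T, n) = 3*T*n (q(T, n) = 3*(n*T) = 3*(T*n) = 3*T*n)
1/q(1290, -1300) = 1/(3*1290*(-1300)) = 1/(-5031000) = -1/5031000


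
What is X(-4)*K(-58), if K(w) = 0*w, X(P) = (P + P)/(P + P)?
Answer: 0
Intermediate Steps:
X(P) = 1 (X(P) = (2*P)/((2*P)) = (2*P)*(1/(2*P)) = 1)
K(w) = 0
X(-4)*K(-58) = 1*0 = 0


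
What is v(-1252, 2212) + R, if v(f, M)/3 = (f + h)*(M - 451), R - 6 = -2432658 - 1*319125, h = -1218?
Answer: -15800787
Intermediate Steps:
R = -2751777 (R = 6 + (-2432658 - 1*319125) = 6 + (-2432658 - 319125) = 6 - 2751783 = -2751777)
v(f, M) = 3*(-1218 + f)*(-451 + M) (v(f, M) = 3*((f - 1218)*(M - 451)) = 3*((-1218 + f)*(-451 + M)) = 3*(-1218 + f)*(-451 + M))
v(-1252, 2212) + R = (1647954 - 3654*2212 - 1353*(-1252) + 3*2212*(-1252)) - 2751777 = (1647954 - 8082648 + 1693956 - 8308272) - 2751777 = -13049010 - 2751777 = -15800787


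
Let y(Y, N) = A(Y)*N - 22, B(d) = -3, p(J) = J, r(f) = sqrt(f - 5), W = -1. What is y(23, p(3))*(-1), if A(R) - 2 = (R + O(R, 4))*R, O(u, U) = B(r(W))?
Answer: -1364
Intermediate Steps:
r(f) = sqrt(-5 + f)
O(u, U) = -3
A(R) = 2 + R*(-3 + R) (A(R) = 2 + (R - 3)*R = 2 + (-3 + R)*R = 2 + R*(-3 + R))
y(Y, N) = -22 + N*(2 + Y**2 - 3*Y) (y(Y, N) = (2 + Y**2 - 3*Y)*N - 22 = N*(2 + Y**2 - 3*Y) - 22 = -22 + N*(2 + Y**2 - 3*Y))
y(23, p(3))*(-1) = (-22 + 3*(2 + 23**2 - 3*23))*(-1) = (-22 + 3*(2 + 529 - 69))*(-1) = (-22 + 3*462)*(-1) = (-22 + 1386)*(-1) = 1364*(-1) = -1364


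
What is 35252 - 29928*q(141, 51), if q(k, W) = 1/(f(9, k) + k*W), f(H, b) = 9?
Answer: 10574353/300 ≈ 35248.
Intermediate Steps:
q(k, W) = 1/(9 + W*k) (q(k, W) = 1/(9 + k*W) = 1/(9 + W*k))
35252 - 29928*q(141, 51) = 35252 - 29928/(9 + 51*141) = 35252 - 29928/(9 + 7191) = 35252 - 29928/7200 = 35252 - 29928*1/7200 = 35252 - 1247/300 = 10574353/300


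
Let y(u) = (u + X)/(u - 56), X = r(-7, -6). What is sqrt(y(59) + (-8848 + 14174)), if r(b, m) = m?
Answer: sqrt(48093)/3 ≈ 73.100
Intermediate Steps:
X = -6
y(u) = (-6 + u)/(-56 + u) (y(u) = (u - 6)/(u - 56) = (-6 + u)/(-56 + u))
sqrt(y(59) + (-8848 + 14174)) = sqrt((-6 + 59)/(-56 + 59) + (-8848 + 14174)) = sqrt(53/3 + 5326) = sqrt(16031/3) = sqrt(48093)/3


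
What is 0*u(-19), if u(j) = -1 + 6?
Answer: 0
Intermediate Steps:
u(j) = 5
0*u(-19) = 0*5 = 0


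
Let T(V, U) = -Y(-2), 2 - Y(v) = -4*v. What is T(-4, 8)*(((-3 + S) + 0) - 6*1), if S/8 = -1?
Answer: -102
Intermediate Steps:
Y(v) = 2 + 4*v (Y(v) = 2 - (-4)*v = 2 + 4*v)
S = -8 (S = 8*(-1) = -8)
T(V, U) = 6 (T(V, U) = -(2 + 4*(-2)) = -(2 - 8) = -1*(-6) = 6)
T(-4, 8)*(((-3 + S) + 0) - 6*1) = 6*(((-3 - 8) + 0) - 6*1) = 6*((-11 + 0) - 6) = 6*(-11 - 6) = 6*(-17) = -102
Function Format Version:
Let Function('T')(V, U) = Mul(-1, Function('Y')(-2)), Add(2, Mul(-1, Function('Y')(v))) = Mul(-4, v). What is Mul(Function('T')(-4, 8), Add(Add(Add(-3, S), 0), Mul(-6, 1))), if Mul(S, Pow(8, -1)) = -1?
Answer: -102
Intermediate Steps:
Function('Y')(v) = Add(2, Mul(4, v)) (Function('Y')(v) = Add(2, Mul(-1, Mul(-4, v))) = Add(2, Mul(4, v)))
S = -8 (S = Mul(8, -1) = -8)
Function('T')(V, U) = 6 (Function('T')(V, U) = Mul(-1, Add(2, Mul(4, -2))) = Mul(-1, Add(2, -8)) = Mul(-1, -6) = 6)
Mul(Function('T')(-4, 8), Add(Add(Add(-3, S), 0), Mul(-6, 1))) = Mul(6, Add(Add(Add(-3, -8), 0), Mul(-6, 1))) = Mul(6, Add(Add(-11, 0), -6)) = Mul(6, Add(-11, -6)) = Mul(6, -17) = -102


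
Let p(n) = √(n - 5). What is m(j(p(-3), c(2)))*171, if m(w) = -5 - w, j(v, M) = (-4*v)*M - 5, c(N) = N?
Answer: 2736*I*√2 ≈ 3869.3*I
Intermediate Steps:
p(n) = √(-5 + n)
j(v, M) = -5 - 4*M*v (j(v, M) = -4*M*v - 5 = -5 - 4*M*v)
m(j(p(-3), c(2)))*171 = (-5 - (-5 - 4*2*√(-5 - 3)))*171 = (-5 - (-5 - 4*2*√(-8)))*171 = (-5 - (-5 - 4*2*2*I*√2))*171 = (-5 - (-5 - 16*I*√2))*171 = (-5 + (5 + 16*I*√2))*171 = (16*I*√2)*171 = 2736*I*√2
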